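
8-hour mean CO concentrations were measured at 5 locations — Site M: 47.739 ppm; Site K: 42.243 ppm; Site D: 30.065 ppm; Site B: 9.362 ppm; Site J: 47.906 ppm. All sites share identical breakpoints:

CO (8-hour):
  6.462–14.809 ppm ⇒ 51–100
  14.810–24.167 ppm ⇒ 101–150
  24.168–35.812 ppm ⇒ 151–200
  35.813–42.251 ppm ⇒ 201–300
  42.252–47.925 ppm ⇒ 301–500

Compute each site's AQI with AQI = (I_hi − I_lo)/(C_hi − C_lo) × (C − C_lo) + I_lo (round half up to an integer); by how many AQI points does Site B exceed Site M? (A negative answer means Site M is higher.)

-425

Site M: 47.739 ∈ [42.252, 47.925] ↔ index [301, 500].
301 + (47.739−42.252)·(500−301)/(47.925−42.252) = 301 + 5.487·199/5.673 ≈ 493.48, so AQI = 493.
Site K 42.243: bracket 35.813–42.251 → index 201–300; slope 99/6.438, offset 6.430.
AQI = 201 + 99/6.438·6.430 ≈ 299.88 ⇒ 300.
Site D: 30.065 ∈ [24.168, 35.812] ↔ index [151, 200].
151 + (30.065−24.168)·(200−151)/(35.812−24.168) = 151 + 5.897·49/11.644 ≈ 175.82, so AQI = 176.
Site B 9.362: bracket 6.462–14.809 → index 51–100; slope 49/8.347, offset 2.900.
AQI = 51 + 49/8.347·2.900 ≈ 68.02 ⇒ 68.
Site J: row 42.252–47.925 (AQI 301–500). (500−301)·(47.906−42.252)/(47.925−42.252) + 301 = 199·5.654/5.673 + 301 ≈ 499.33 → 499.
AQIs: Site M=493, Site K=300, Site D=176, Site B=68, Site J=499. Site B (68) − Site M (493) = -425.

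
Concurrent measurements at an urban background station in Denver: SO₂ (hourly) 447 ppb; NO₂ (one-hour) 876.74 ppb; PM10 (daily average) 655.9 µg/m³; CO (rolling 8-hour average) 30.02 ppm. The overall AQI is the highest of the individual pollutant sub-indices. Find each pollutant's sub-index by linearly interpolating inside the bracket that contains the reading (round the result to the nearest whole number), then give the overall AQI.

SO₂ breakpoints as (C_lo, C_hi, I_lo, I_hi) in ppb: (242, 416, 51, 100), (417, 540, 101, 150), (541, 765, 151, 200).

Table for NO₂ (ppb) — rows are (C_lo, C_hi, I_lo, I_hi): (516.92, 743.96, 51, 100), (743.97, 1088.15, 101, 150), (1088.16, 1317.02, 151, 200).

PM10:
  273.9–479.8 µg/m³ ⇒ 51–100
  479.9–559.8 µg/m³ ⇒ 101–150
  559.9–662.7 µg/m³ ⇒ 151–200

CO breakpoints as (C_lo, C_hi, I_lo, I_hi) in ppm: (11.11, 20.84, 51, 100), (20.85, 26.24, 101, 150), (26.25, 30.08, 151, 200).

199

SO₂: 447 ∈ [417, 540] ↔ index [101, 150].
101 + (447−417)·(150−101)/(540−417) = 101 + 30·49/123 ≈ 112.95, so AQI = 113.
NO₂: row 743.97–1088.15 (AQI 101–150). (150−101)·(876.74−743.97)/(1088.15−743.97) + 101 = 49·132.77/344.18 + 101 ≈ 119.90 → 120.
PM10: 655.9 ∈ [559.9, 662.7] ↔ index [151, 200].
151 + (655.9−559.9)·(200−151)/(662.7−559.9) = 151 + 96.0·49/102.8 ≈ 196.76, so AQI = 197.
CO 30.02: bracket 26.25–30.08 → index 151–200; slope 49/3.83, offset 3.77.
AQI = 151 + 49/3.83·3.77 ≈ 199.23 ⇒ 199.
Sub-indices: SO₂→113, NO₂→120, PM10→197, CO→199. Overall AQI = max = 199; dominant pollutant is CO.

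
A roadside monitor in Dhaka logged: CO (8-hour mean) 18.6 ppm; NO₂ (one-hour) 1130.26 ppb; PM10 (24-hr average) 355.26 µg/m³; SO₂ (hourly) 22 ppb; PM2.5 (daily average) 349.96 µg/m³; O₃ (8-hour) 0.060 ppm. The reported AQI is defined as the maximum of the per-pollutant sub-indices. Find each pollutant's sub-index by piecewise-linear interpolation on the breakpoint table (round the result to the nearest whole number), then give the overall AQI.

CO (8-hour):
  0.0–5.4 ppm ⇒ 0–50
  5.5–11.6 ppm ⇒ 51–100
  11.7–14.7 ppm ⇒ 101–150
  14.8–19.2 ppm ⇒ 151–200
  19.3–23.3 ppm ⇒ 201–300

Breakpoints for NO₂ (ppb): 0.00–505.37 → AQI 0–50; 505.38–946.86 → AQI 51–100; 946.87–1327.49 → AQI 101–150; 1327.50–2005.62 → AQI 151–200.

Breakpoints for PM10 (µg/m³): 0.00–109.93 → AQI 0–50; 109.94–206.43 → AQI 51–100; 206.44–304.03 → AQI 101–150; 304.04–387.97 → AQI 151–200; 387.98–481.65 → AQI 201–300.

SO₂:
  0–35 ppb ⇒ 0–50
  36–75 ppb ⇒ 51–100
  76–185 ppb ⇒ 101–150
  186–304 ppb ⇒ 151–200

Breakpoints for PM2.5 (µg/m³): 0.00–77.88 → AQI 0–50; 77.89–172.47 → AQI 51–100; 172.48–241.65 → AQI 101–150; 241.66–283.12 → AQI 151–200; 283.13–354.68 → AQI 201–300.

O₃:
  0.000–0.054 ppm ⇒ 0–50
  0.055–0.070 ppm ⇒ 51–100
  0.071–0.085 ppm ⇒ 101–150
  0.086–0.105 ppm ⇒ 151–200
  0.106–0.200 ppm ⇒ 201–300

293

CO: 18.6 ∈ [14.8, 19.2] ↔ index [151, 200].
151 + (18.6−14.8)·(200−151)/(19.2−14.8) = 151 + 3.8·49/4.4 ≈ 193.32, so AQI = 193.
NO₂: 1130.26 lies in 946.87–1327.49, so I_lo=101, I_hi=150, C_lo=946.87, C_hi=1327.49.
(150−101)/(1327.49−946.87) × (1130.26−946.87) + 101 = 49/380.62 × 183.39 + 101 ≈ 124.61 → 125.
PM10 355.26: bracket 304.04–387.97 → index 151–200; slope 49/83.93, offset 51.22.
AQI = 151 + 49/83.93·51.22 ≈ 180.90 ⇒ 181.
SO₂: 22 ∈ [0, 35] ↔ index [0, 50].
0 + (22−0)·(50−0)/(35−0) = 0 + 22·50/35 ≈ 31.43, so AQI = 31.
PM2.5: 349.96 ∈ [283.13, 354.68] ↔ index [201, 300].
201 + (349.96−283.13)·(300−201)/(354.68−283.13) = 201 + 66.83·99/71.55 ≈ 293.47, so AQI = 293.
O₃: 0.060 lies in 0.055–0.070, so I_lo=51, I_hi=100, C_lo=0.055, C_hi=0.070.
(100−51)/(0.070−0.055) × (0.060−0.055) + 51 = 49/0.015 × 0.005 + 51 ≈ 67.33 → 67.
Sub-indices: CO→193, NO₂→125, PM10→181, SO₂→31, PM2.5→293, O₃→67. Overall AQI = max = 293; dominant pollutant is PM2.5.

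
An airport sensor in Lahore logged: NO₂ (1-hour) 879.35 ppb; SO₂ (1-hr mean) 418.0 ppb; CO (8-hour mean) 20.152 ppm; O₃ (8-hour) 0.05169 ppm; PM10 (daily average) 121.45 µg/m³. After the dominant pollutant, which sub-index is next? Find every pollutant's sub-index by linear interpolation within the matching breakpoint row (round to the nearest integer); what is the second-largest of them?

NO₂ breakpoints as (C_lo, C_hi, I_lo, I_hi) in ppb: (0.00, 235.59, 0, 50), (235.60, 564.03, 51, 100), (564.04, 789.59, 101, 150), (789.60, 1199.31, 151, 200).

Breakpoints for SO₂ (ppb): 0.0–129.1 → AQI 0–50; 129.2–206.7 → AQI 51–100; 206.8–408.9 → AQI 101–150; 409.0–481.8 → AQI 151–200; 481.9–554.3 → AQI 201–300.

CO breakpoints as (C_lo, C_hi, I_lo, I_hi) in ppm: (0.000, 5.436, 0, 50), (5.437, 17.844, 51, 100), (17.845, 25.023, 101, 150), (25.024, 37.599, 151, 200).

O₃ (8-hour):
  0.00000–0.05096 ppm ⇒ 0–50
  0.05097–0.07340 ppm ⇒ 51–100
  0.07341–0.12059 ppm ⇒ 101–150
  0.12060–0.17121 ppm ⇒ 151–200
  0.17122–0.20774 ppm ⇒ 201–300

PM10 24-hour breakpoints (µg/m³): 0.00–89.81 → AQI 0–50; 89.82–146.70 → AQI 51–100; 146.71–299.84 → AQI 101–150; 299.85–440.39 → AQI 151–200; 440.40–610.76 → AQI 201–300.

157

NO₂: 879.35 ∈ [789.60, 1199.31] ↔ index [151, 200].
151 + (879.35−789.60)·(200−151)/(1199.31−789.60) = 151 + 89.75·49/409.71 ≈ 161.73, so AQI = 162.
SO₂: 418.0 lies in 409.0–481.8, so I_lo=151, I_hi=200, C_lo=409.0, C_hi=481.8.
(200−151)/(481.8−409.0) × (418.0−409.0) + 151 = 49/72.8 × 9.0 + 151 ≈ 157.06 → 157.
CO: row 17.845–25.023 (AQI 101–150). (150−101)·(20.152−17.845)/(25.023−17.845) + 101 = 49·2.307/7.178 + 101 ≈ 116.75 → 117.
O₃: 0.05169 ∈ [0.05097, 0.07340] ↔ index [51, 100].
51 + (0.05169−0.05097)·(100−51)/(0.07340−0.05097) = 51 + 0.00072·49/0.02243 ≈ 52.57, so AQI = 53.
PM10: 121.45 lies in 89.82–146.70, so I_lo=51, I_hi=100, C_lo=89.82, C_hi=146.70.
(100−51)/(146.70−89.82) × (121.45−89.82) + 51 = 49/56.88 × 31.63 + 51 ≈ 78.25 → 78.
Sub-indices: NO₂→162, SO₂→157, CO→117, O₃→53, PM10→78. Ranked high→low: 162, 157, 117, 78, 53. Second-highest sub-index = 157.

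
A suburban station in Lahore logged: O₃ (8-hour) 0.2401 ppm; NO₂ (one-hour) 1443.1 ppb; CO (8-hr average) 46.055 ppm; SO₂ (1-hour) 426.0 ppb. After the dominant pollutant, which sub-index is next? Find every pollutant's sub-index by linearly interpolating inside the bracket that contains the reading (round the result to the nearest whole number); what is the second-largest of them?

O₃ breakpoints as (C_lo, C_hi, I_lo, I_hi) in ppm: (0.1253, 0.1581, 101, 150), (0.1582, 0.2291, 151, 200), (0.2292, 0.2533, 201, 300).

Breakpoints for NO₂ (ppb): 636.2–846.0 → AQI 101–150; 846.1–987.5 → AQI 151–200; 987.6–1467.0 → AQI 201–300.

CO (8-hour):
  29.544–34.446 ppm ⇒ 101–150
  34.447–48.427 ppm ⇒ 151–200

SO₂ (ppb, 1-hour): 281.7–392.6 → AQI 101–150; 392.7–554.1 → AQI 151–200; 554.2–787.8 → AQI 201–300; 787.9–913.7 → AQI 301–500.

O₃: 0.2401 lies in 0.2292–0.2533, so I_lo=201, I_hi=300, C_lo=0.2292, C_hi=0.2533.
(300−201)/(0.2533−0.2292) × (0.2401−0.2292) + 201 = 99/0.0241 × 0.0109 + 201 ≈ 245.78 → 246.
NO₂: 1443.1 lies in 987.6–1467.0, so I_lo=201, I_hi=300, C_lo=987.6, C_hi=1467.0.
(300−201)/(1467.0−987.6) × (1443.1−987.6) + 201 = 99/479.4 × 455.5 + 201 ≈ 295.06 → 295.
CO: 46.055 ∈ [34.447, 48.427] ↔ index [151, 200].
151 + (46.055−34.447)·(200−151)/(48.427−34.447) = 151 + 11.608·49/13.980 ≈ 191.69, so AQI = 192.
SO₂: row 392.7–554.1 (AQI 151–200). (200−151)·(426.0−392.7)/(554.1−392.7) + 151 = 49·33.3/161.4 + 151 ≈ 161.11 → 161.
Sub-indices: O₃→246, NO₂→295, CO→192, SO₂→161. Ranked high→low: 295, 246, 192, 161. Second-highest sub-index = 246.

246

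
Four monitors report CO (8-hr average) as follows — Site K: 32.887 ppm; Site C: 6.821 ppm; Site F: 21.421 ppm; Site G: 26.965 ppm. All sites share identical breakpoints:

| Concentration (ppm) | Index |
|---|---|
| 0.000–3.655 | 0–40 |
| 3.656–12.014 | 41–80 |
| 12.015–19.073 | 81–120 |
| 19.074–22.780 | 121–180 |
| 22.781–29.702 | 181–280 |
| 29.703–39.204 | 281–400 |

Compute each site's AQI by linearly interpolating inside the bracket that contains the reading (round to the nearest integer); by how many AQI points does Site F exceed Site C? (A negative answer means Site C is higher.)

Site K 32.887: bracket 29.703–39.204 → index 281–400; slope 119/9.501, offset 3.184.
AQI = 281 + 119/9.501·3.184 ≈ 320.88 ⇒ 321.
Site C: 6.821 ∈ [3.656, 12.014] ↔ index [41, 80].
41 + (6.821−3.656)·(80−41)/(12.014−3.656) = 41 + 3.165·39/8.358 ≈ 55.77, so AQI = 56.
Site F: 21.421 ∈ [19.074, 22.780] ↔ index [121, 180].
121 + (21.421−19.074)·(180−121)/(22.780−19.074) = 121 + 2.347·59/3.706 ≈ 158.36, so AQI = 158.
Site G 26.965: bracket 22.781–29.702 → index 181–280; slope 99/6.921, offset 4.184.
AQI = 181 + 99/6.921·4.184 ≈ 240.85 ⇒ 241.
AQIs: Site K=321, Site C=56, Site F=158, Site G=241. Site F (158) − Site C (56) = 102.

102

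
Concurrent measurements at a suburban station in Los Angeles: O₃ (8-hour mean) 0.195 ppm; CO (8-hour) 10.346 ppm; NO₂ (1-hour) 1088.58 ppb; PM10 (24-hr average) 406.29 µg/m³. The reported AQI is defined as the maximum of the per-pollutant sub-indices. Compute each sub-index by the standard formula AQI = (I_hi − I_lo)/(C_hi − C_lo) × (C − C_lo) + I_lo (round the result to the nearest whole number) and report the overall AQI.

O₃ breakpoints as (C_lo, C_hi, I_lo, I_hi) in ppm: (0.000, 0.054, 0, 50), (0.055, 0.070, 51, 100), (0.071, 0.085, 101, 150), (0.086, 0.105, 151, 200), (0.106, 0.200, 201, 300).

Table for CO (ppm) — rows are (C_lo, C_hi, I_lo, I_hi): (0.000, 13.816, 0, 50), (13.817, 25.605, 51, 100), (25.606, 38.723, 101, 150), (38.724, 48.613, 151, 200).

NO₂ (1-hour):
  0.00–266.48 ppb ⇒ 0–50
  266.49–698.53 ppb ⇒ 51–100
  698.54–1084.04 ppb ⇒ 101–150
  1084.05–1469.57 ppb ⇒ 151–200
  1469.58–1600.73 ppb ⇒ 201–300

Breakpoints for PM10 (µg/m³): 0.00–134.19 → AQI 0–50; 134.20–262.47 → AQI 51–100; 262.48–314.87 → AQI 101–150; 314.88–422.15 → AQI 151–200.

295

O₃ 0.195: bracket 0.106–0.200 → index 201–300; slope 99/0.094, offset 0.089.
AQI = 201 + 99/0.094·0.089 ≈ 294.73 ⇒ 295.
CO: row 0.000–13.816 (AQI 0–50). (50−0)·(10.346−0.000)/(13.816−0.000) + 0 = 50·10.346/13.816 + 0 ≈ 37.44 → 37.
NO₂: 1088.58 lies in 1084.05–1469.57, so I_lo=151, I_hi=200, C_lo=1084.05, C_hi=1469.57.
(200−151)/(1469.57−1084.05) × (1088.58−1084.05) + 151 = 49/385.52 × 4.53 + 151 ≈ 151.58 → 152.
PM10 406.29: bracket 314.88–422.15 → index 151–200; slope 49/107.27, offset 91.41.
AQI = 151 + 49/107.27·91.41 ≈ 192.76 ⇒ 193.
Sub-indices: O₃→295, CO→37, NO₂→152, PM10→193. Overall AQI = max = 295; dominant pollutant is O₃.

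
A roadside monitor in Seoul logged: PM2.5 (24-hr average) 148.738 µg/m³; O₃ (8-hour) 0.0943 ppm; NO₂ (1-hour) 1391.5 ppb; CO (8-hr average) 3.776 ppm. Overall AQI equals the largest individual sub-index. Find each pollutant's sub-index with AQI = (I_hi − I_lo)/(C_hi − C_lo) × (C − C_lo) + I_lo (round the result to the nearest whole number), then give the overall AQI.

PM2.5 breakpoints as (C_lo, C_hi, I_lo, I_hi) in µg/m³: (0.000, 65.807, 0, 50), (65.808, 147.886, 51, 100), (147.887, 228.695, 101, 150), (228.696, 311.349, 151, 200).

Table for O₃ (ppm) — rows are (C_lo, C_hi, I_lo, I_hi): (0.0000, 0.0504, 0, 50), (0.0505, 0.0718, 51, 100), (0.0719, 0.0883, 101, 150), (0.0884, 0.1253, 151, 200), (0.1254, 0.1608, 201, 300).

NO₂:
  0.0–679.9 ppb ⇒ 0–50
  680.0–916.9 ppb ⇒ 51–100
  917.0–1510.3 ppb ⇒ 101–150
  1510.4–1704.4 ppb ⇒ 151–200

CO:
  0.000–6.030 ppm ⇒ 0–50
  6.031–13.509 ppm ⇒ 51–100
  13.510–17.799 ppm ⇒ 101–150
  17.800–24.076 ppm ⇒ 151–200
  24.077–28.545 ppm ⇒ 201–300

159

PM2.5 148.738: bracket 147.887–228.695 → index 101–150; slope 49/80.808, offset 0.851.
AQI = 101 + 49/80.808·0.851 ≈ 101.52 ⇒ 102.
O₃: row 0.0884–0.1253 (AQI 151–200). (200−151)·(0.0943−0.0884)/(0.1253−0.0884) + 151 = 49·0.0059/0.0369 + 151 ≈ 158.83 → 159.
NO₂: 1391.5 lies in 917.0–1510.3, so I_lo=101, I_hi=150, C_lo=917.0, C_hi=1510.3.
(150−101)/(1510.3−917.0) × (1391.5−917.0) + 101 = 49/593.3 × 474.5 + 101 ≈ 140.19 → 140.
CO: 3.776 lies in 0.000–6.030, so I_lo=0, I_hi=50, C_lo=0.000, C_hi=6.030.
(50−0)/(6.030−0.000) × (3.776−0.000) + 0 = 50/6.030 × 3.776 + 0 ≈ 31.31 → 31.
Sub-indices: PM2.5→102, O₃→159, NO₂→140, CO→31. Overall AQI = max = 159; dominant pollutant is O₃.
AQI 159: Unhealthy.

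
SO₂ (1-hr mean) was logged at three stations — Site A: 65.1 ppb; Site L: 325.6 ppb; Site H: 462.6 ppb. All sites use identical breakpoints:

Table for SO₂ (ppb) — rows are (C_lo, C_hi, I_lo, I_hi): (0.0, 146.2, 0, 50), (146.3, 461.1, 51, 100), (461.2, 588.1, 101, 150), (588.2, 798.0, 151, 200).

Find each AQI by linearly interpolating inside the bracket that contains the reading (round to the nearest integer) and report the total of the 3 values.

Site A 65.1: bracket 0.0–146.2 → index 0–50; slope 50/146.2, offset 65.1.
AQI = 0 + 50/146.2·65.1 ≈ 22.26 ⇒ 22.
Site L: row 146.3–461.1 (AQI 51–100). (100−51)·(325.6−146.3)/(461.1−146.3) + 51 = 49·179.3/314.8 + 51 ≈ 78.91 → 79.
Site H 462.6: bracket 461.2–588.1 → index 101–150; slope 49/126.9, offset 1.4.
AQI = 101 + 49/126.9·1.4 ≈ 101.54 ⇒ 102.
AQIs: Site A=22, Site L=79, Site H=102. Sum = 22 + 79 + 102 = 203.

203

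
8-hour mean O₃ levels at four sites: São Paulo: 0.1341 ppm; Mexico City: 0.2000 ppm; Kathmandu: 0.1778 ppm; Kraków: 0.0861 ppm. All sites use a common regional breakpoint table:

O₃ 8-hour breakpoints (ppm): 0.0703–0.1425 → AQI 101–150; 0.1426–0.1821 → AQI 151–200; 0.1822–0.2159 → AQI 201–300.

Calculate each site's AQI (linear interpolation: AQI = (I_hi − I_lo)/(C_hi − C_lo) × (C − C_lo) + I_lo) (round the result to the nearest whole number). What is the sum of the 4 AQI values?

704

São Paulo: 0.1341 lies in 0.0703–0.1425, so I_lo=101, I_hi=150, C_lo=0.0703, C_hi=0.1425.
(150−101)/(0.1425−0.0703) × (0.1341−0.0703) + 101 = 49/0.0722 × 0.0638 + 101 ≈ 144.30 → 144.
Mexico City: 0.2000 ∈ [0.1822, 0.2159] ↔ index [201, 300].
201 + (0.2000−0.1822)·(300−201)/(0.2159−0.1822) = 201 + 0.0178·99/0.0337 ≈ 253.29, so AQI = 253.
Kathmandu: row 0.1426–0.1821 (AQI 151–200). (200−151)·(0.1778−0.1426)/(0.1821−0.1426) + 151 = 49·0.0352/0.0395 + 151 ≈ 194.67 → 195.
Kraków: 0.0861 ∈ [0.0703, 0.1425] ↔ index [101, 150].
101 + (0.0861−0.0703)·(150−101)/(0.1425−0.0703) = 101 + 0.0158·49/0.0722 ≈ 111.72, so AQI = 112.
AQIs: São Paulo=144, Mexico City=253, Kathmandu=195, Kraków=112. Sum = 144 + 253 + 195 + 112 = 704.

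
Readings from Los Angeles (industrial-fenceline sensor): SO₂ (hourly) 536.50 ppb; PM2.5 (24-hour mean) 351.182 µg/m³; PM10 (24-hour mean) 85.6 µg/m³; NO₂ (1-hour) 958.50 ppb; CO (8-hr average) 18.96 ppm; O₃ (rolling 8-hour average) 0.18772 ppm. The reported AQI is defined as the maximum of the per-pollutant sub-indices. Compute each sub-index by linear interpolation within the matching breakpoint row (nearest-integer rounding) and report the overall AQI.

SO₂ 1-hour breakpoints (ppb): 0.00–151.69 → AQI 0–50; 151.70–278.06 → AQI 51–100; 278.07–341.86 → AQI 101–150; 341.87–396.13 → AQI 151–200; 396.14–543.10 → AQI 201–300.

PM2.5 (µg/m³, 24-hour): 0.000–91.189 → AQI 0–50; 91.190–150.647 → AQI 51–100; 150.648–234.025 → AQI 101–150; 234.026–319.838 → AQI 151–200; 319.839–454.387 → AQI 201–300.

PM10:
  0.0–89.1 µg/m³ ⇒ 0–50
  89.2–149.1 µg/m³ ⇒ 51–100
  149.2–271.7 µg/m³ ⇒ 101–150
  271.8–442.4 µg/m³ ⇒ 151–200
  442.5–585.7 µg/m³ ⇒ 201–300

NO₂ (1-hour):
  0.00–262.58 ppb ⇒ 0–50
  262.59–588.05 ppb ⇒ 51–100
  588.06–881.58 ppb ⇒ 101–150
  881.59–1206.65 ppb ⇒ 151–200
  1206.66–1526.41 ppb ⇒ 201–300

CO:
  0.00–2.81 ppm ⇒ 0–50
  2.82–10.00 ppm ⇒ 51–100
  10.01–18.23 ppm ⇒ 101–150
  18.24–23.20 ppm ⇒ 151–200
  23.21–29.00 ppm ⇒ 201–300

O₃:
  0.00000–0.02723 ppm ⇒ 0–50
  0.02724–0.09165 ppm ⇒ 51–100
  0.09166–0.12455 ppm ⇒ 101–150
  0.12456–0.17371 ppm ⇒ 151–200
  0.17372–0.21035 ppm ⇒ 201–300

296

SO₂ 536.50: bracket 396.14–543.10 → index 201–300; slope 99/146.96, offset 140.36.
AQI = 201 + 99/146.96·140.36 ≈ 295.55 ⇒ 296.
PM2.5: 351.182 ∈ [319.839, 454.387] ↔ index [201, 300].
201 + (351.182−319.839)·(300−201)/(454.387−319.839) = 201 + 31.343·99/134.548 ≈ 224.06, so AQI = 224.
PM10 85.6: bracket 0.0–89.1 → index 0–50; slope 50/89.1, offset 85.6.
AQI = 0 + 50/89.1·85.6 ≈ 48.04 ⇒ 48.
NO₂: 958.50 ∈ [881.59, 1206.65] ↔ index [151, 200].
151 + (958.50−881.59)·(200−151)/(1206.65−881.59) = 151 + 76.91·49/325.06 ≈ 162.59, so AQI = 163.
CO: row 18.24–23.20 (AQI 151–200). (200−151)·(18.96−18.24)/(23.20−18.24) + 151 = 49·0.72/4.96 + 151 ≈ 158.11 → 158.
O₃: 0.18772 ∈ [0.17372, 0.21035] ↔ index [201, 300].
201 + (0.18772−0.17372)·(300−201)/(0.21035−0.17372) = 201 + 0.01400·99/0.03663 ≈ 238.84, so AQI = 239.
Sub-indices: SO₂→296, PM2.5→224, PM10→48, NO₂→163, CO→158, O₃→239. Overall AQI = max = 296; dominant pollutant is SO₂.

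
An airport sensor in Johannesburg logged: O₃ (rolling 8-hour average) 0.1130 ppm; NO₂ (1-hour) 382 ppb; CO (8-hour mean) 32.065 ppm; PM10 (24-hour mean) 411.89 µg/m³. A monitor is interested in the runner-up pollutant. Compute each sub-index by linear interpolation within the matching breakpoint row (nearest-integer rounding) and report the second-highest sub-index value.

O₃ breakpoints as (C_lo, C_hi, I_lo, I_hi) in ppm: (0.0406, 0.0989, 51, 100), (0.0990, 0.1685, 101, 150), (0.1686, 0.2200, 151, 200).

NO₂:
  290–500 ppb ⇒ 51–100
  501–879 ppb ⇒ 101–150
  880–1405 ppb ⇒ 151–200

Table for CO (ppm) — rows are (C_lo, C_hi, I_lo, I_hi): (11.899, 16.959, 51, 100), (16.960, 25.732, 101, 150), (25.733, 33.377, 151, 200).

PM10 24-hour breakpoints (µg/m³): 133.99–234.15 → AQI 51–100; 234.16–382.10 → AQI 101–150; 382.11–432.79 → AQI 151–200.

O₃: 0.1130 lies in 0.0990–0.1685, so I_lo=101, I_hi=150, C_lo=0.0990, C_hi=0.1685.
(150−101)/(0.1685−0.0990) × (0.1130−0.0990) + 101 = 49/0.0695 × 0.0140 + 101 ≈ 110.87 → 111.
NO₂: 382 ∈ [290, 500] ↔ index [51, 100].
51 + (382−290)·(100−51)/(500−290) = 51 + 92·49/210 ≈ 72.47, so AQI = 72.
CO: 32.065 lies in 25.733–33.377, so I_lo=151, I_hi=200, C_lo=25.733, C_hi=33.377.
(200−151)/(33.377−25.733) × (32.065−25.733) + 151 = 49/7.644 × 6.332 + 151 ≈ 191.59 → 192.
PM10: 411.89 lies in 382.11–432.79, so I_lo=151, I_hi=200, C_lo=382.11, C_hi=432.79.
(200−151)/(432.79−382.11) × (411.89−382.11) + 151 = 49/50.68 × 29.78 + 151 ≈ 179.79 → 180.
Sub-indices: O₃→111, NO₂→72, CO→192, PM10→180. Ranked high→low: 192, 180, 111, 72. Second-highest sub-index = 180.

180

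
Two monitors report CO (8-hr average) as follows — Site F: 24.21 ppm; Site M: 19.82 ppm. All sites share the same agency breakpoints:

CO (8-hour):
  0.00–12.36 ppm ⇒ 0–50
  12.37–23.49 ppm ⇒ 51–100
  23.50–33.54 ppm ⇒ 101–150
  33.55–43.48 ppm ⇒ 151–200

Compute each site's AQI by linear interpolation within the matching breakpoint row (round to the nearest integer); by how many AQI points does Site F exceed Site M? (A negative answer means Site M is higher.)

20

Site F: 24.21 lies in 23.50–33.54, so I_lo=101, I_hi=150, C_lo=23.50, C_hi=33.54.
(150−101)/(33.54−23.50) × (24.21−23.50) + 101 = 49/10.04 × 0.71 + 101 ≈ 104.47 → 104.
Site M: 19.82 ∈ [12.37, 23.49] ↔ index [51, 100].
51 + (19.82−12.37)·(100−51)/(23.49−12.37) = 51 + 7.45·49/11.12 ≈ 83.83, so AQI = 84.
AQIs: Site F=104, Site M=84. Site F (104) − Site M (84) = 20.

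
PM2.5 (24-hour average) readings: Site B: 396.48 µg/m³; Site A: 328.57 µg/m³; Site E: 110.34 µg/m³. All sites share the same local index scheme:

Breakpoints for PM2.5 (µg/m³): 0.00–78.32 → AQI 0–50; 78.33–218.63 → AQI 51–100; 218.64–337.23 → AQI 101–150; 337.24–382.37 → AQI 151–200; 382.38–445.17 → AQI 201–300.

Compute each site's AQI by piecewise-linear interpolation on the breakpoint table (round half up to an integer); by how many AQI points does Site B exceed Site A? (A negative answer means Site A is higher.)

Site B 396.48: bracket 382.38–445.17 → index 201–300; slope 99/62.79, offset 14.10.
AQI = 201 + 99/62.79·14.10 ≈ 223.23 ⇒ 223.
Site A: 328.57 ∈ [218.64, 337.23] ↔ index [101, 150].
101 + (328.57−218.64)·(150−101)/(337.23−218.64) = 101 + 109.93·49/118.59 ≈ 146.42, so AQI = 146.
Site E: 110.34 lies in 78.33–218.63, so I_lo=51, I_hi=100, C_lo=78.33, C_hi=218.63.
(100−51)/(218.63−78.33) × (110.34−78.33) + 51 = 49/140.30 × 32.01 + 51 ≈ 62.18 → 62.
AQIs: Site B=223, Site A=146, Site E=62. Site B (223) − Site A (146) = 77.

77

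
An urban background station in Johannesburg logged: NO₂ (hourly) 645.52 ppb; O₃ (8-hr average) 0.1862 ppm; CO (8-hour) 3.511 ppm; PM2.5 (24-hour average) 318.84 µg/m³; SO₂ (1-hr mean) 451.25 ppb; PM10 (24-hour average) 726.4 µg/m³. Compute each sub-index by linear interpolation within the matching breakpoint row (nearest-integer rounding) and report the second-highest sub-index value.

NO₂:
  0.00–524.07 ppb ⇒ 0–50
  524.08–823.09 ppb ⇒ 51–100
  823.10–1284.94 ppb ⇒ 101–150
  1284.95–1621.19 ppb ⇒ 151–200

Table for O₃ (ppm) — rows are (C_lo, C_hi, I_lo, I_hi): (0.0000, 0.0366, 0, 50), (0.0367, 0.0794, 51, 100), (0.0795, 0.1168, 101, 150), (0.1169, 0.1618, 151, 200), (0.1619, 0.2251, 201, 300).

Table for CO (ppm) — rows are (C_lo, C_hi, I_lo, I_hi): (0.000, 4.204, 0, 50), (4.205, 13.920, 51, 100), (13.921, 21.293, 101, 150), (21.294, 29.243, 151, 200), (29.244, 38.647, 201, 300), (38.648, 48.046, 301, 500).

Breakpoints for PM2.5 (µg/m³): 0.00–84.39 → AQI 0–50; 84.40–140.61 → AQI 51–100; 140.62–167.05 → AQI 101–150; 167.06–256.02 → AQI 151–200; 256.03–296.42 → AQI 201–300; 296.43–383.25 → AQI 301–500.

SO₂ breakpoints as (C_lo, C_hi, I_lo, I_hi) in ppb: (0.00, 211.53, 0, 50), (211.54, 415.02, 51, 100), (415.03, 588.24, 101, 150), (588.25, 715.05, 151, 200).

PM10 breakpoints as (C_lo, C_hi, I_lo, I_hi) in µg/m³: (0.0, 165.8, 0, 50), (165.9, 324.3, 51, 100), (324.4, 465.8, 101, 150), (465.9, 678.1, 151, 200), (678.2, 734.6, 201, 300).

NO₂: row 524.08–823.09 (AQI 51–100). (100−51)·(645.52−524.08)/(823.09−524.08) + 51 = 49·121.44/299.01 + 51 ≈ 70.90 → 71.
O₃: 0.1862 ∈ [0.1619, 0.2251] ↔ index [201, 300].
201 + (0.1862−0.1619)·(300−201)/(0.2251−0.1619) = 201 + 0.0243·99/0.0632 ≈ 239.06, so AQI = 239.
CO: 3.511 ∈ [0.000, 4.204] ↔ index [0, 50].
0 + (3.511−0.000)·(50−0)/(4.204−0.000) = 0 + 3.511·50/4.204 ≈ 41.76, so AQI = 42.
PM2.5: row 296.43–383.25 (AQI 301–500). (500−301)·(318.84−296.43)/(383.25−296.43) + 301 = 199·22.41/86.82 + 301 ≈ 352.37 → 352.
SO₂ 451.25: bracket 415.03–588.24 → index 101–150; slope 49/173.21, offset 36.22.
AQI = 101 + 49/173.21·36.22 ≈ 111.25 ⇒ 111.
PM10 726.4: bracket 678.2–734.6 → index 201–300; slope 99/56.4, offset 48.2.
AQI = 201 + 99/56.4·48.2 ≈ 285.61 ⇒ 286.
Sub-indices: NO₂→71, O₃→239, CO→42, PM2.5→352, SO₂→111, PM10→286. Ranked high→low: 352, 286, 239, 111, 71, 42. Second-highest sub-index = 286.

286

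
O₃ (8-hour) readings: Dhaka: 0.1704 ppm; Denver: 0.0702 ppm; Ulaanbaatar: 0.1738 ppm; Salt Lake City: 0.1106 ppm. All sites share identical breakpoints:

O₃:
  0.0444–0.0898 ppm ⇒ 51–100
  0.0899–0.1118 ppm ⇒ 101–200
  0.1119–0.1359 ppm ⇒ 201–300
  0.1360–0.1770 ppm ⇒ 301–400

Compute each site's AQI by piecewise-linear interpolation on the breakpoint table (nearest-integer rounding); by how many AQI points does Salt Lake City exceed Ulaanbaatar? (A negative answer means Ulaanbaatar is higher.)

-197

Dhaka: 0.1704 lies in 0.1360–0.1770, so I_lo=301, I_hi=400, C_lo=0.1360, C_hi=0.1770.
(400−301)/(0.1770−0.1360) × (0.1704−0.1360) + 301 = 99/0.0410 × 0.0344 + 301 ≈ 384.06 → 384.
Denver: row 0.0444–0.0898 (AQI 51–100). (100−51)·(0.0702−0.0444)/(0.0898−0.0444) + 51 = 49·0.0258/0.0454 + 51 ≈ 78.85 → 79.
Ulaanbaatar 0.1738: bracket 0.1360–0.1770 → index 301–400; slope 99/0.0410, offset 0.0378.
AQI = 301 + 99/0.0410·0.0378 ≈ 392.27 ⇒ 392.
Salt Lake City: 0.1106 lies in 0.0899–0.1118, so I_lo=101, I_hi=200, C_lo=0.0899, C_hi=0.1118.
(200−101)/(0.1118−0.0899) × (0.1106−0.0899) + 101 = 99/0.0219 × 0.0207 + 101 ≈ 194.58 → 195.
AQIs: Dhaka=384, Denver=79, Ulaanbaatar=392, Salt Lake City=195. Salt Lake City (195) − Ulaanbaatar (392) = -197.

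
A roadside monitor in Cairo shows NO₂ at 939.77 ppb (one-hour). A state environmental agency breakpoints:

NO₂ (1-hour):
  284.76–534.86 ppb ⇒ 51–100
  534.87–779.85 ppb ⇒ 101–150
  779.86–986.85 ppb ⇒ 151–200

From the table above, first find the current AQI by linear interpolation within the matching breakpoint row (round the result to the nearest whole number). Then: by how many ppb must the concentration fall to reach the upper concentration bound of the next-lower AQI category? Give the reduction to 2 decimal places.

159.92

NO₂: row 779.86–986.85 (AQI 151–200). (200−151)·(939.77−779.86)/(986.85−779.86) + 151 = 49·159.91/206.99 + 151 ≈ 188.85 → 189.
Current AQI 189 is in the Unhealthy range (151–200). The next-lower category tops out at AQI 150, whose upper concentration bound is 779.85 ppb.
Reduction needed = 939.77 − 779.85 = 159.92 ppb.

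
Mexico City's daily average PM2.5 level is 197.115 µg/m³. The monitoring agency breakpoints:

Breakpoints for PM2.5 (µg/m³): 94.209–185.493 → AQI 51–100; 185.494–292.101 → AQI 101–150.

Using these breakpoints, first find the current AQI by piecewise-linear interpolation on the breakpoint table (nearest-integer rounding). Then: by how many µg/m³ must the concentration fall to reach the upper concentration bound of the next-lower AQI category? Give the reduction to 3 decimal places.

PM2.5: 197.115 lies in 185.494–292.101, so I_lo=101, I_hi=150, C_lo=185.494, C_hi=292.101.
(150−101)/(292.101−185.494) × (197.115−185.494) + 101 = 49/106.607 × 11.621 + 101 ≈ 106.34 → 106.
Current AQI 106 is in the Unhealthy for Sensitive Groups range (101–150). The next-lower category tops out at AQI 100, whose upper concentration bound is 185.493 µg/m³.
Reduction needed = 197.115 − 185.493 = 11.622 µg/m³.

11.622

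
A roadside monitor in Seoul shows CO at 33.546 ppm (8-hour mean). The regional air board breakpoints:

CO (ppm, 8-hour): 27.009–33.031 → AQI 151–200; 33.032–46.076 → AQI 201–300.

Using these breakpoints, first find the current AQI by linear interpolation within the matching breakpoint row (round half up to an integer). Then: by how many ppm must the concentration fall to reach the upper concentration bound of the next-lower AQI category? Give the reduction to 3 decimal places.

CO 33.546: bracket 33.032–46.076 → index 201–300; slope 99/13.044, offset 0.514.
AQI = 201 + 99/13.044·0.514 ≈ 204.90 ⇒ 205.
Current AQI 205 is in the Very Unhealthy range (201–300). The next-lower category tops out at AQI 200, whose upper concentration bound is 33.031 ppm.
Reduction needed = 33.546 − 33.031 = 0.515 ppm.

0.515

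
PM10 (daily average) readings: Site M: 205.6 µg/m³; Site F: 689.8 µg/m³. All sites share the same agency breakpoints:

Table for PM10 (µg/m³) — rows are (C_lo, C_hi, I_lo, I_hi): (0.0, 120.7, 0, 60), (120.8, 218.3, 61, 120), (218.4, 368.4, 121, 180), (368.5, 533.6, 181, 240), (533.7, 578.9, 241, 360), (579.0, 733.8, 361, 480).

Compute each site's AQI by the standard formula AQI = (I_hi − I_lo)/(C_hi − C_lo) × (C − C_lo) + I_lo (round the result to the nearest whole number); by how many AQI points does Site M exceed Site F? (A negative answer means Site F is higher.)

-334

Site M 205.6: bracket 120.8–218.3 → index 61–120; slope 59/97.5, offset 84.8.
AQI = 61 + 59/97.5·84.8 ≈ 112.31 ⇒ 112.
Site F: 689.8 ∈ [579.0, 733.8] ↔ index [361, 480].
361 + (689.8−579.0)·(480−361)/(733.8−579.0) = 361 + 110.8·119/154.8 ≈ 446.18, so AQI = 446.
AQIs: Site M=112, Site F=446. Site M (112) − Site F (446) = -334.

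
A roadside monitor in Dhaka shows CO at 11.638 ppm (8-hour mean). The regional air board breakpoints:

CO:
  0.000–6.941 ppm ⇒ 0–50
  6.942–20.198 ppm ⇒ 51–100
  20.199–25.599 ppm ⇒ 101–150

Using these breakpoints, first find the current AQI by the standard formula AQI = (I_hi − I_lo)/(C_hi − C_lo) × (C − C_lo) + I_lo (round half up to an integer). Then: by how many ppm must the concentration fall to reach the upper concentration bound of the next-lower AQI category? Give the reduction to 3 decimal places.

CO 11.638: bracket 6.942–20.198 → index 51–100; slope 49/13.256, offset 4.696.
AQI = 51 + 49/13.256·4.696 ≈ 68.36 ⇒ 68.
Current AQI 68 is in the Moderate range (51–100). The next-lower category tops out at AQI 50, whose upper concentration bound is 6.941 ppm.
Reduction needed = 11.638 − 6.941 = 4.697 ppm.

4.697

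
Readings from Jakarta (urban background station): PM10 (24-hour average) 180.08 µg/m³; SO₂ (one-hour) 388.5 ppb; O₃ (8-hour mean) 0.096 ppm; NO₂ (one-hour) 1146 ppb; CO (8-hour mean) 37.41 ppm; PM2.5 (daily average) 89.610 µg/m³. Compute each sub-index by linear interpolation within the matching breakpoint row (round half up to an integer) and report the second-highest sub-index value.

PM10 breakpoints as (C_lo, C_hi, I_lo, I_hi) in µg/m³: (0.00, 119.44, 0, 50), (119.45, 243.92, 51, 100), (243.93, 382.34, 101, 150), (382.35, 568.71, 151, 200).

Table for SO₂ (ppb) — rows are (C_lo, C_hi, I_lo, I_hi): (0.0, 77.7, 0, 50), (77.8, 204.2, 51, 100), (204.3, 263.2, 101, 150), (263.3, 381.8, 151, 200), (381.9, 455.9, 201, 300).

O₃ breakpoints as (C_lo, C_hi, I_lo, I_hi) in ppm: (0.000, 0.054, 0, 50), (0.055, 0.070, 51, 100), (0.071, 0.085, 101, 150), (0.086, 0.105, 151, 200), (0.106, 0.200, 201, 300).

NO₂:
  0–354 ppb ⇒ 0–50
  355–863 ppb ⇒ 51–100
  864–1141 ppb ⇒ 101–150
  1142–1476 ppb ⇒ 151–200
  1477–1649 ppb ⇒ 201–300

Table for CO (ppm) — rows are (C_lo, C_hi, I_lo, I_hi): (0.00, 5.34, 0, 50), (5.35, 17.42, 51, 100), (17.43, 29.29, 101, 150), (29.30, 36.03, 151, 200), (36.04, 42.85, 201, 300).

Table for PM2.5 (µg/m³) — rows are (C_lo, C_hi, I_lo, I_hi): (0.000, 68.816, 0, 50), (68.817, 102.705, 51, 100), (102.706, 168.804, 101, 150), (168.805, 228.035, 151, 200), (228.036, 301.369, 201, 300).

PM10 180.08: bracket 119.45–243.92 → index 51–100; slope 49/124.47, offset 60.63.
AQI = 51 + 49/124.47·60.63 ≈ 74.87 ⇒ 75.
SO₂: 388.5 ∈ [381.9, 455.9] ↔ index [201, 300].
201 + (388.5−381.9)·(300−201)/(455.9−381.9) = 201 + 6.6·99/74.0 ≈ 209.83, so AQI = 210.
O₃: 0.096 lies in 0.086–0.105, so I_lo=151, I_hi=200, C_lo=0.086, C_hi=0.105.
(200−151)/(0.105−0.086) × (0.096−0.086) + 151 = 49/0.019 × 0.010 + 151 ≈ 176.79 → 177.
NO₂: row 1142–1476 (AQI 151–200). (200−151)·(1146−1142)/(1476−1142) + 151 = 49·4/334 + 151 ≈ 151.59 → 152.
CO 37.41: bracket 36.04–42.85 → index 201–300; slope 99/6.81, offset 1.37.
AQI = 201 + 99/6.81·1.37 ≈ 220.92 ⇒ 221.
PM2.5 89.610: bracket 68.817–102.705 → index 51–100; slope 49/33.888, offset 20.793.
AQI = 51 + 49/33.888·20.793 ≈ 81.07 ⇒ 81.
Sub-indices: PM10→75, SO₂→210, O₃→177, NO₂→152, CO→221, PM2.5→81. Ranked high→low: 221, 210, 177, 152, 81, 75. Second-highest sub-index = 210.

210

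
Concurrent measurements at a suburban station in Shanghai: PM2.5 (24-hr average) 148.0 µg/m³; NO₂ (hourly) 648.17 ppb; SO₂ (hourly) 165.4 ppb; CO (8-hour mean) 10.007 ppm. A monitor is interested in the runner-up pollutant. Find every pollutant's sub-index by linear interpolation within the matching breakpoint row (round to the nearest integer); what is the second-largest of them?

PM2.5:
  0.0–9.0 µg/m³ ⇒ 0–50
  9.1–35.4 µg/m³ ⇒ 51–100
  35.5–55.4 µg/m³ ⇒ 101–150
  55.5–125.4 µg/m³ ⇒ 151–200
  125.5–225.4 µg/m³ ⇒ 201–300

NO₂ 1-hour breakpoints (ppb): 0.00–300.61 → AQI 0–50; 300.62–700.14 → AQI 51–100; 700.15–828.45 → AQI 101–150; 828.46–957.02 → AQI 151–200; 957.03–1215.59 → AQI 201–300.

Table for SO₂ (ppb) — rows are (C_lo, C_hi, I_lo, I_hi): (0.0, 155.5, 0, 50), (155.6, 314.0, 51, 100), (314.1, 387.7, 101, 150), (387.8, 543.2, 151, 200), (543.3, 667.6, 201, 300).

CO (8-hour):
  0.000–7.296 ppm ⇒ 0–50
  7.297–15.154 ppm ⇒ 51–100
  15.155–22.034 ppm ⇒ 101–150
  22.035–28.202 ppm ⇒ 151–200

PM2.5 148.0: bracket 125.5–225.4 → index 201–300; slope 99/99.9, offset 22.5.
AQI = 201 + 99/99.9·22.5 ≈ 223.30 ⇒ 223.
NO₂ 648.17: bracket 300.62–700.14 → index 51–100; slope 49/399.52, offset 347.55.
AQI = 51 + 49/399.52·347.55 ≈ 93.63 ⇒ 94.
SO₂: 165.4 lies in 155.6–314.0, so I_lo=51, I_hi=100, C_lo=155.6, C_hi=314.0.
(100−51)/(314.0−155.6) × (165.4−155.6) + 51 = 49/158.4 × 9.8 + 51 ≈ 54.03 → 54.
CO 10.007: bracket 7.297–15.154 → index 51–100; slope 49/7.857, offset 2.710.
AQI = 51 + 49/7.857·2.710 ≈ 67.90 ⇒ 68.
Sub-indices: PM2.5→223, NO₂→94, SO₂→54, CO→68. Ranked high→low: 223, 94, 68, 54. Second-highest sub-index = 94.

94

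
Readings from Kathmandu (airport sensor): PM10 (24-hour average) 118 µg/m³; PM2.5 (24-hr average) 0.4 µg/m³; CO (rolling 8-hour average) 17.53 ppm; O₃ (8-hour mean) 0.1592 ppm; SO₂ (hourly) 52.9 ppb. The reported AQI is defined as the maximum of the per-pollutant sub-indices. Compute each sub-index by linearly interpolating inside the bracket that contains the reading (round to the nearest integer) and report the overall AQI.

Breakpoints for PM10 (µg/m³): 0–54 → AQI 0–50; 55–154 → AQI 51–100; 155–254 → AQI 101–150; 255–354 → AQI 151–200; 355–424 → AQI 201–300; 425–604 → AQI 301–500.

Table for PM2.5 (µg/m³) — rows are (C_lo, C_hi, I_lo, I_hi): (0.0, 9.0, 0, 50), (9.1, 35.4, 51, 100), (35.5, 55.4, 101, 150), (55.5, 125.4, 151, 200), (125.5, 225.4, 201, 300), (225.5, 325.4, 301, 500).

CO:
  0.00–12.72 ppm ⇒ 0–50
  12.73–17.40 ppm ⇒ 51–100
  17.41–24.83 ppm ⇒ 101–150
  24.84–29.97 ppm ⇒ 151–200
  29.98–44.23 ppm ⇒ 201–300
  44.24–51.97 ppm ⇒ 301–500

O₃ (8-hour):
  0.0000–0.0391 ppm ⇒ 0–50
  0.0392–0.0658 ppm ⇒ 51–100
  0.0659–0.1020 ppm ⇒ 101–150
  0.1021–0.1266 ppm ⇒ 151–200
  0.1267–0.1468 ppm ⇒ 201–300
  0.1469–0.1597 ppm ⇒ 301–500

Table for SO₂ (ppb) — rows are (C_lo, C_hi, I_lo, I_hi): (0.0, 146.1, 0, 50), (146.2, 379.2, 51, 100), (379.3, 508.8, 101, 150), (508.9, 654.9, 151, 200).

PM10: 118 lies in 55–154, so I_lo=51, I_hi=100, C_lo=55, C_hi=154.
(100−51)/(154−55) × (118−55) + 51 = 49/99 × 63 + 51 ≈ 82.18 → 82.
PM2.5: 0.4 ∈ [0.0, 9.0] ↔ index [0, 50].
0 + (0.4−0.0)·(50−0)/(9.0−0.0) = 0 + 0.4·50/9.0 ≈ 2.22, so AQI = 2.
CO: 17.53 lies in 17.41–24.83, so I_lo=101, I_hi=150, C_lo=17.41, C_hi=24.83.
(150−101)/(24.83−17.41) × (17.53−17.41) + 101 = 49/7.42 × 0.12 + 101 ≈ 101.79 → 102.
O₃: 0.1592 ∈ [0.1469, 0.1597] ↔ index [301, 500].
301 + (0.1592−0.1469)·(500−301)/(0.1597−0.1469) = 301 + 0.0123·199/0.0128 ≈ 492.23, so AQI = 492.
SO₂ 52.9: bracket 0.0–146.1 → index 0–50; slope 50/146.1, offset 52.9.
AQI = 0 + 50/146.1·52.9 ≈ 18.10 ⇒ 18.
Sub-indices: PM10→82, PM2.5→2, CO→102, O₃→492, SO₂→18. Overall AQI = max = 492; dominant pollutant is O₃.

492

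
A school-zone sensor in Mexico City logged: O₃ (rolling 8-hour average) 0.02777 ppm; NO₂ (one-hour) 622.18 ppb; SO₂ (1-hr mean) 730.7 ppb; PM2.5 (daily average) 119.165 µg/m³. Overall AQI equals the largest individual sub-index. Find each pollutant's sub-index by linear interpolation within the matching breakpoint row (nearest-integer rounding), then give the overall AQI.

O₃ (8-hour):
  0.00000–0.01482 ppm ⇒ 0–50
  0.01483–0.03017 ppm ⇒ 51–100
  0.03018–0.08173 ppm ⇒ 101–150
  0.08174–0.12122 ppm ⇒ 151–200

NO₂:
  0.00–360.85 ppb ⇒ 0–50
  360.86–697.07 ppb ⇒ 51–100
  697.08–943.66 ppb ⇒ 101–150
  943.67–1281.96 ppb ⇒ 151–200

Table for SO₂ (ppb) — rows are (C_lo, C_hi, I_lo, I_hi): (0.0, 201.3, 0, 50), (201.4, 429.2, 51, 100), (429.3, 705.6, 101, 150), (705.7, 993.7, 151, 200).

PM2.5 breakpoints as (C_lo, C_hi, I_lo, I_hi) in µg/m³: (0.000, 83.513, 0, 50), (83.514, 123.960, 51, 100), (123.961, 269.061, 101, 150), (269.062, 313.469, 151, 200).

155

O₃: row 0.01483–0.03017 (AQI 51–100). (100−51)·(0.02777−0.01483)/(0.03017−0.01483) + 51 = 49·0.01294/0.01534 + 51 ≈ 92.33 → 92.
NO₂ 622.18: bracket 360.86–697.07 → index 51–100; slope 49/336.21, offset 261.32.
AQI = 51 + 49/336.21·261.32 ≈ 89.09 ⇒ 89.
SO₂: 730.7 ∈ [705.7, 993.7] ↔ index [151, 200].
151 + (730.7−705.7)·(200−151)/(993.7−705.7) = 151 + 25.0·49/288.0 ≈ 155.25, so AQI = 155.
PM2.5: 119.165 ∈ [83.514, 123.960] ↔ index [51, 100].
51 + (119.165−83.514)·(100−51)/(123.960−83.514) = 51 + 35.651·49/40.446 ≈ 94.19, so AQI = 94.
Sub-indices: O₃→92, NO₂→89, SO₂→155, PM2.5→94. Overall AQI = max = 155; dominant pollutant is SO₂.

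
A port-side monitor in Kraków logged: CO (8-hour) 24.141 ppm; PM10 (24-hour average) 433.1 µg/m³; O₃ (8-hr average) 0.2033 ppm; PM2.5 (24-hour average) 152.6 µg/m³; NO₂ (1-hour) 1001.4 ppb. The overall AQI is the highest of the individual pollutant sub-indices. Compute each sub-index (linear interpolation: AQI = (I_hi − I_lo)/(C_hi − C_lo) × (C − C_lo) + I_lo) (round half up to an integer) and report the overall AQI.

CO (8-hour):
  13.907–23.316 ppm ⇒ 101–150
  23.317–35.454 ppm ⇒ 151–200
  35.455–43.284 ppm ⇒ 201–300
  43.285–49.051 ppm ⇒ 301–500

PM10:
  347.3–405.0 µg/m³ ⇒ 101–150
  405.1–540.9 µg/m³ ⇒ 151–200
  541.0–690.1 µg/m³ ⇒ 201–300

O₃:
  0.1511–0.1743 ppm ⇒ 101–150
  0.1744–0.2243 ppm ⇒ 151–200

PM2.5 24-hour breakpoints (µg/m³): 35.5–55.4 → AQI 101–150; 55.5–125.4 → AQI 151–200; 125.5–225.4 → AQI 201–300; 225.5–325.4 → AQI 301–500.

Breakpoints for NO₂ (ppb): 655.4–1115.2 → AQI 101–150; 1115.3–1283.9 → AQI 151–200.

228

CO: 24.141 lies in 23.317–35.454, so I_lo=151, I_hi=200, C_lo=23.317, C_hi=35.454.
(200−151)/(35.454−23.317) × (24.141−23.317) + 151 = 49/12.137 × 0.824 + 151 ≈ 154.33 → 154.
PM10: 433.1 ∈ [405.1, 540.9] ↔ index [151, 200].
151 + (433.1−405.1)·(200−151)/(540.9−405.1) = 151 + 28.0·49/135.8 ≈ 161.10, so AQI = 161.
O₃ 0.2033: bracket 0.1744–0.2243 → index 151–200; slope 49/0.0499, offset 0.0289.
AQI = 151 + 49/0.0499·0.0289 ≈ 179.38 ⇒ 179.
PM2.5: row 125.5–225.4 (AQI 201–300). (300−201)·(152.6−125.5)/(225.4−125.5) + 201 = 99·27.1/99.9 + 201 ≈ 227.86 → 228.
NO₂: row 655.4–1115.2 (AQI 101–150). (150−101)·(1001.4−655.4)/(1115.2−655.4) + 101 = 49·346.0/459.8 + 101 ≈ 137.87 → 138.
Sub-indices: CO→154, PM10→161, O₃→179, PM2.5→228, NO₂→138. Overall AQI = max = 228; dominant pollutant is PM2.5.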